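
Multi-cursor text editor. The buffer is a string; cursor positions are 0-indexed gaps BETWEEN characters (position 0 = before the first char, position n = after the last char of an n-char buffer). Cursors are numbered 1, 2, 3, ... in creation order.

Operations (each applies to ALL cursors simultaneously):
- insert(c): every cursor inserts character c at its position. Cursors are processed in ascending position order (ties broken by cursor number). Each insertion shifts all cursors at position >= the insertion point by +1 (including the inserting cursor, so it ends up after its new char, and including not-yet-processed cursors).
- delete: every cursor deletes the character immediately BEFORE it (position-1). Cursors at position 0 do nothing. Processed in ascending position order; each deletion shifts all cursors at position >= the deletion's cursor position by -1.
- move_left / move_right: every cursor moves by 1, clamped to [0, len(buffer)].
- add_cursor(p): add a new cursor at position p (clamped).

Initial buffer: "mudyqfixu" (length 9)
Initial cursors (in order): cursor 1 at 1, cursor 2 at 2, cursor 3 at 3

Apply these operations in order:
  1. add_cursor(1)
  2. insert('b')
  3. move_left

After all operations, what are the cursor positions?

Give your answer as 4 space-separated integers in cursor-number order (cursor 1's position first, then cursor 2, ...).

Answer: 2 4 6 2

Derivation:
After op 1 (add_cursor(1)): buffer="mudyqfixu" (len 9), cursors c1@1 c4@1 c2@2 c3@3, authorship .........
After op 2 (insert('b')): buffer="mbbubdbyqfixu" (len 13), cursors c1@3 c4@3 c2@5 c3@7, authorship .14.2.3......
After op 3 (move_left): buffer="mbbubdbyqfixu" (len 13), cursors c1@2 c4@2 c2@4 c3@6, authorship .14.2.3......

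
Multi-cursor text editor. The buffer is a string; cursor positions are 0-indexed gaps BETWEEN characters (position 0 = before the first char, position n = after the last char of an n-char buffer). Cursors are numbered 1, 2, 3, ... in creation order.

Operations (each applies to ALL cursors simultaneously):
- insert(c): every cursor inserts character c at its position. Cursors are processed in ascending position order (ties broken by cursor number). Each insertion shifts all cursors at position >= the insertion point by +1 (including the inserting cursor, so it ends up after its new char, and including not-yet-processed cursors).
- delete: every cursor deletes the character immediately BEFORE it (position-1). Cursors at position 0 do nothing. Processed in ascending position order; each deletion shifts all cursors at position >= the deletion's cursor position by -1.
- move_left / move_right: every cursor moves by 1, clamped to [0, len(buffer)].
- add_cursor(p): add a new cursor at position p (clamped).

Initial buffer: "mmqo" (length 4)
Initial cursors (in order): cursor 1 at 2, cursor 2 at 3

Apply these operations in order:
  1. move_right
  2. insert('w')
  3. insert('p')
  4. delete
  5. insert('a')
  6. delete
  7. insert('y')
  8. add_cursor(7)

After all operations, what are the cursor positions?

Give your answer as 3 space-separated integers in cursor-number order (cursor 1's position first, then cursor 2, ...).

Answer: 5 8 7

Derivation:
After op 1 (move_right): buffer="mmqo" (len 4), cursors c1@3 c2@4, authorship ....
After op 2 (insert('w')): buffer="mmqwow" (len 6), cursors c1@4 c2@6, authorship ...1.2
After op 3 (insert('p')): buffer="mmqwpowp" (len 8), cursors c1@5 c2@8, authorship ...11.22
After op 4 (delete): buffer="mmqwow" (len 6), cursors c1@4 c2@6, authorship ...1.2
After op 5 (insert('a')): buffer="mmqwaowa" (len 8), cursors c1@5 c2@8, authorship ...11.22
After op 6 (delete): buffer="mmqwow" (len 6), cursors c1@4 c2@6, authorship ...1.2
After op 7 (insert('y')): buffer="mmqwyowy" (len 8), cursors c1@5 c2@8, authorship ...11.22
After op 8 (add_cursor(7)): buffer="mmqwyowy" (len 8), cursors c1@5 c3@7 c2@8, authorship ...11.22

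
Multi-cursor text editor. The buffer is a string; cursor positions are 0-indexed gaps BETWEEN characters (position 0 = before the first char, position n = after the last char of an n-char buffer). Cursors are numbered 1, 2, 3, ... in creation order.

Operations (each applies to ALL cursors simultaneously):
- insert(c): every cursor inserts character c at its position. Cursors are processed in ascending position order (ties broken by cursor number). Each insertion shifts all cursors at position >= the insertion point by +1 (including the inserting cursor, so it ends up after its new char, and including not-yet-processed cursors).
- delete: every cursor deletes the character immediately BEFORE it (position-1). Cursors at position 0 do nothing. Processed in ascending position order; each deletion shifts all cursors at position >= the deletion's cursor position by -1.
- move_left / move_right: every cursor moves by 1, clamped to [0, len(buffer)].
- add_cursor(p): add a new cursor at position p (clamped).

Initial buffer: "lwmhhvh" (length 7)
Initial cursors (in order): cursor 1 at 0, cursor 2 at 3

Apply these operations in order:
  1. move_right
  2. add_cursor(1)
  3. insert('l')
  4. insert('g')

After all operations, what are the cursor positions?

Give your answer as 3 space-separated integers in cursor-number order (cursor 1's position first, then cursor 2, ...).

Answer: 5 10 5

Derivation:
After op 1 (move_right): buffer="lwmhhvh" (len 7), cursors c1@1 c2@4, authorship .......
After op 2 (add_cursor(1)): buffer="lwmhhvh" (len 7), cursors c1@1 c3@1 c2@4, authorship .......
After op 3 (insert('l')): buffer="lllwmhlhvh" (len 10), cursors c1@3 c3@3 c2@7, authorship .13...2...
After op 4 (insert('g')): buffer="lllggwmhlghvh" (len 13), cursors c1@5 c3@5 c2@10, authorship .1313...22...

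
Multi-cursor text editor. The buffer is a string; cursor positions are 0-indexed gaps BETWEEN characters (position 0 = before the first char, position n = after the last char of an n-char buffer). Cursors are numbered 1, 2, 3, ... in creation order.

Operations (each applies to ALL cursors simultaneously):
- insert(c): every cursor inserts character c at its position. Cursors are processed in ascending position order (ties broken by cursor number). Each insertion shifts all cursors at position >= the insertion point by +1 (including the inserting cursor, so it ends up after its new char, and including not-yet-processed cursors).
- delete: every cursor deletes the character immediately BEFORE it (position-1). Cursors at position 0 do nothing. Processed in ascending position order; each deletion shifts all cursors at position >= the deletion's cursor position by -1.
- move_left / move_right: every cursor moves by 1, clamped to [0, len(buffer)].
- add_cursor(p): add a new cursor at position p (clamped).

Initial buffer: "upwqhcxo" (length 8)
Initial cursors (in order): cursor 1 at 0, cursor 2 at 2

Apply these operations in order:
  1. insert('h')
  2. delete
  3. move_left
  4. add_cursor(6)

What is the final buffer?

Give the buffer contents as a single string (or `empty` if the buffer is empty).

After op 1 (insert('h')): buffer="huphwqhcxo" (len 10), cursors c1@1 c2@4, authorship 1..2......
After op 2 (delete): buffer="upwqhcxo" (len 8), cursors c1@0 c2@2, authorship ........
After op 3 (move_left): buffer="upwqhcxo" (len 8), cursors c1@0 c2@1, authorship ........
After op 4 (add_cursor(6)): buffer="upwqhcxo" (len 8), cursors c1@0 c2@1 c3@6, authorship ........

Answer: upwqhcxo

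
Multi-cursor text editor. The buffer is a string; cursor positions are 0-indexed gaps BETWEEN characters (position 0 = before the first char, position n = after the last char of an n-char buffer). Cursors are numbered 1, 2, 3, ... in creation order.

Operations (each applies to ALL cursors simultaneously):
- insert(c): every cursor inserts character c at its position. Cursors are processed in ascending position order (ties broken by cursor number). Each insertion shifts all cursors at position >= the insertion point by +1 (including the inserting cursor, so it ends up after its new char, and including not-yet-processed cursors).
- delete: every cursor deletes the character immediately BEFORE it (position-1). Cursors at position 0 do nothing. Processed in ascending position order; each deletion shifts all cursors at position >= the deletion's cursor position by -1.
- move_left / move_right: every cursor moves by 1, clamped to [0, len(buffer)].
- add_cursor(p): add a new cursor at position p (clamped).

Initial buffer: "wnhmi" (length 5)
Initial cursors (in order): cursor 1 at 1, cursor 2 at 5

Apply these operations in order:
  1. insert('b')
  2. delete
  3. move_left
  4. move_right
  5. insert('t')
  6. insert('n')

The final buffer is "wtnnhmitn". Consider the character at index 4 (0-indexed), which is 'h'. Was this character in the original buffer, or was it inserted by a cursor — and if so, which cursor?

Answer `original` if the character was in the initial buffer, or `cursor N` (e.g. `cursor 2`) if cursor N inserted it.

Answer: original

Derivation:
After op 1 (insert('b')): buffer="wbnhmib" (len 7), cursors c1@2 c2@7, authorship .1....2
After op 2 (delete): buffer="wnhmi" (len 5), cursors c1@1 c2@5, authorship .....
After op 3 (move_left): buffer="wnhmi" (len 5), cursors c1@0 c2@4, authorship .....
After op 4 (move_right): buffer="wnhmi" (len 5), cursors c1@1 c2@5, authorship .....
After op 5 (insert('t')): buffer="wtnhmit" (len 7), cursors c1@2 c2@7, authorship .1....2
After op 6 (insert('n')): buffer="wtnnhmitn" (len 9), cursors c1@3 c2@9, authorship .11....22
Authorship (.=original, N=cursor N): . 1 1 . . . . 2 2
Index 4: author = original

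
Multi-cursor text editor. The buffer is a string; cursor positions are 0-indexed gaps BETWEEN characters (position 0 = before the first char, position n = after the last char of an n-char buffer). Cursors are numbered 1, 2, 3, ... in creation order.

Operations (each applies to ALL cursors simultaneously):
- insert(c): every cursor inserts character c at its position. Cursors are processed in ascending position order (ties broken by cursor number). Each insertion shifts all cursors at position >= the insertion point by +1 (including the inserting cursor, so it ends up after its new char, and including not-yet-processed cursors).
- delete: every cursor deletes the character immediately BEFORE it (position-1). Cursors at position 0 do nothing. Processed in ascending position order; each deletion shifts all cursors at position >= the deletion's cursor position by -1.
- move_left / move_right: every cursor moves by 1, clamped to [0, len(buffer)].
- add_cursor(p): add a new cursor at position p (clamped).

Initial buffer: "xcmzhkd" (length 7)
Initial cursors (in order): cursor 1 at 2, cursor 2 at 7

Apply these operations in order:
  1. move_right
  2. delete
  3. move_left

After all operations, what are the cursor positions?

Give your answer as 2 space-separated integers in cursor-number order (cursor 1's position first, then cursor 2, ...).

After op 1 (move_right): buffer="xcmzhkd" (len 7), cursors c1@3 c2@7, authorship .......
After op 2 (delete): buffer="xczhk" (len 5), cursors c1@2 c2@5, authorship .....
After op 3 (move_left): buffer="xczhk" (len 5), cursors c1@1 c2@4, authorship .....

Answer: 1 4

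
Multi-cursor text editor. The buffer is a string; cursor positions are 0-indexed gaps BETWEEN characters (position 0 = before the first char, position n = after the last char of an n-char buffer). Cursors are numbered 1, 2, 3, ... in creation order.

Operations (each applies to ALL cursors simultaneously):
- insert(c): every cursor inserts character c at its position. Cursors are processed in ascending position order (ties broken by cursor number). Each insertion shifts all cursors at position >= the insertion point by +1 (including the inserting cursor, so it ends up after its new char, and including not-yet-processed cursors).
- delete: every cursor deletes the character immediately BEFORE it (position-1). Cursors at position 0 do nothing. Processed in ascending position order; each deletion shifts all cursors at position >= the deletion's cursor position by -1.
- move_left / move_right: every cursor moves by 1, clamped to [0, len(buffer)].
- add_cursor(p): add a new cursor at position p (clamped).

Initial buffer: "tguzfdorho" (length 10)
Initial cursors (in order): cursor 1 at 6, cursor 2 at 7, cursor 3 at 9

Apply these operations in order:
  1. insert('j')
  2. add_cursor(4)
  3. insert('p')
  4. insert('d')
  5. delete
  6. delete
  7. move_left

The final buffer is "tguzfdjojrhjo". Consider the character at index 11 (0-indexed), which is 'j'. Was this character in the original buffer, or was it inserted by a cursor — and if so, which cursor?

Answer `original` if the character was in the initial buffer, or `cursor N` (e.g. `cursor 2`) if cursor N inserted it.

After op 1 (insert('j')): buffer="tguzfdjojrhjo" (len 13), cursors c1@7 c2@9 c3@12, authorship ......1.2..3.
After op 2 (add_cursor(4)): buffer="tguzfdjojrhjo" (len 13), cursors c4@4 c1@7 c2@9 c3@12, authorship ......1.2..3.
After op 3 (insert('p')): buffer="tguzpfdjpojprhjpo" (len 17), cursors c4@5 c1@9 c2@12 c3@16, authorship ....4..11.22..33.
After op 4 (insert('d')): buffer="tguzpdfdjpdojpdrhjpdo" (len 21), cursors c4@6 c1@11 c2@15 c3@20, authorship ....44..111.222..333.
After op 5 (delete): buffer="tguzpfdjpojprhjpo" (len 17), cursors c4@5 c1@9 c2@12 c3@16, authorship ....4..11.22..33.
After op 6 (delete): buffer="tguzfdjojrhjo" (len 13), cursors c4@4 c1@7 c2@9 c3@12, authorship ......1.2..3.
After op 7 (move_left): buffer="tguzfdjojrhjo" (len 13), cursors c4@3 c1@6 c2@8 c3@11, authorship ......1.2..3.
Authorship (.=original, N=cursor N): . . . . . . 1 . 2 . . 3 .
Index 11: author = 3

Answer: cursor 3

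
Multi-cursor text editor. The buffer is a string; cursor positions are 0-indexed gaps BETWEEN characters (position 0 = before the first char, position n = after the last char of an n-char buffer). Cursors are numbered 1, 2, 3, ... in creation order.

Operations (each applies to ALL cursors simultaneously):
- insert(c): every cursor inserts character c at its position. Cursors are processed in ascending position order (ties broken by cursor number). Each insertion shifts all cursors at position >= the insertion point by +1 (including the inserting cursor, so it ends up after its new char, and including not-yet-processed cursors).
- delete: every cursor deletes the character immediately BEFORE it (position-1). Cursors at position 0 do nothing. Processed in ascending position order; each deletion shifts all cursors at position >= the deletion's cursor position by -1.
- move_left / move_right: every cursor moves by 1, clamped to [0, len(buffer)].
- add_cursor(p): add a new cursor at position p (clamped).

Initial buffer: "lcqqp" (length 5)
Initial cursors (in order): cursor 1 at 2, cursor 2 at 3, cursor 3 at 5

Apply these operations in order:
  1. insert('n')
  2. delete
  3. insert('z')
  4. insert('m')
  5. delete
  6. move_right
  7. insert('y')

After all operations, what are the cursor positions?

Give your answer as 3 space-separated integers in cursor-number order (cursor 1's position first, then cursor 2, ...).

After op 1 (insert('n')): buffer="lcnqnqpn" (len 8), cursors c1@3 c2@5 c3@8, authorship ..1.2..3
After op 2 (delete): buffer="lcqqp" (len 5), cursors c1@2 c2@3 c3@5, authorship .....
After op 3 (insert('z')): buffer="lczqzqpz" (len 8), cursors c1@3 c2@5 c3@8, authorship ..1.2..3
After op 4 (insert('m')): buffer="lczmqzmqpzm" (len 11), cursors c1@4 c2@7 c3@11, authorship ..11.22..33
After op 5 (delete): buffer="lczqzqpz" (len 8), cursors c1@3 c2@5 c3@8, authorship ..1.2..3
After op 6 (move_right): buffer="lczqzqpz" (len 8), cursors c1@4 c2@6 c3@8, authorship ..1.2..3
After op 7 (insert('y')): buffer="lczqyzqypzy" (len 11), cursors c1@5 c2@8 c3@11, authorship ..1.12.2.33

Answer: 5 8 11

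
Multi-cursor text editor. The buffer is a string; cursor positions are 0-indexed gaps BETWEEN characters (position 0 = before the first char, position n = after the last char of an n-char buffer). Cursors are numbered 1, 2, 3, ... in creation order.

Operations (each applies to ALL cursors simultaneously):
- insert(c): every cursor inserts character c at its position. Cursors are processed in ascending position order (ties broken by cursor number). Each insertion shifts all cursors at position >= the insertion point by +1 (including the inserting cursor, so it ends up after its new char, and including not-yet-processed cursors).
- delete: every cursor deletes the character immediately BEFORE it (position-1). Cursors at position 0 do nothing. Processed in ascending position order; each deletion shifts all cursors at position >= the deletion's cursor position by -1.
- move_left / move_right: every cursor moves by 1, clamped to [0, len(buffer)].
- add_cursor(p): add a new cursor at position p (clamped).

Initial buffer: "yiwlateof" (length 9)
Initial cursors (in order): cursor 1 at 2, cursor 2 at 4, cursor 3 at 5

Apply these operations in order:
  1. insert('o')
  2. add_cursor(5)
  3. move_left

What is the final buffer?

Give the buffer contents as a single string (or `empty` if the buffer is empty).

Answer: yiowloaoteof

Derivation:
After op 1 (insert('o')): buffer="yiowloaoteof" (len 12), cursors c1@3 c2@6 c3@8, authorship ..1..2.3....
After op 2 (add_cursor(5)): buffer="yiowloaoteof" (len 12), cursors c1@3 c4@5 c2@6 c3@8, authorship ..1..2.3....
After op 3 (move_left): buffer="yiowloaoteof" (len 12), cursors c1@2 c4@4 c2@5 c3@7, authorship ..1..2.3....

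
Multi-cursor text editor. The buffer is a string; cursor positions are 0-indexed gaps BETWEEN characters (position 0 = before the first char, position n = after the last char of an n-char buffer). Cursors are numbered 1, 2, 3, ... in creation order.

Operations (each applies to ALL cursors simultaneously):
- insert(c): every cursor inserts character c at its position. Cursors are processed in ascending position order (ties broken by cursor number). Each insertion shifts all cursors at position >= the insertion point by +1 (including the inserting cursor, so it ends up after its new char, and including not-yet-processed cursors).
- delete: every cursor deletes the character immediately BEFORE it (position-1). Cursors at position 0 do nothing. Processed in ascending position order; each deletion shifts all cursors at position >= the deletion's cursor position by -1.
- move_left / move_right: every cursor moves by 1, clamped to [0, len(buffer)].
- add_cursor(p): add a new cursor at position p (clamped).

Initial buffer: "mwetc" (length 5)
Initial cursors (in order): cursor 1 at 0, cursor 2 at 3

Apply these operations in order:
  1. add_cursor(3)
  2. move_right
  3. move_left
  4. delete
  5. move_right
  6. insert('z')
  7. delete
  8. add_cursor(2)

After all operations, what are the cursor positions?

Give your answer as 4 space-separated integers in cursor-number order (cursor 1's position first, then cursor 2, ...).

After op 1 (add_cursor(3)): buffer="mwetc" (len 5), cursors c1@0 c2@3 c3@3, authorship .....
After op 2 (move_right): buffer="mwetc" (len 5), cursors c1@1 c2@4 c3@4, authorship .....
After op 3 (move_left): buffer="mwetc" (len 5), cursors c1@0 c2@3 c3@3, authorship .....
After op 4 (delete): buffer="mtc" (len 3), cursors c1@0 c2@1 c3@1, authorship ...
After op 5 (move_right): buffer="mtc" (len 3), cursors c1@1 c2@2 c3@2, authorship ...
After op 6 (insert('z')): buffer="mztzzc" (len 6), cursors c1@2 c2@5 c3@5, authorship .1.23.
After op 7 (delete): buffer="mtc" (len 3), cursors c1@1 c2@2 c3@2, authorship ...
After op 8 (add_cursor(2)): buffer="mtc" (len 3), cursors c1@1 c2@2 c3@2 c4@2, authorship ...

Answer: 1 2 2 2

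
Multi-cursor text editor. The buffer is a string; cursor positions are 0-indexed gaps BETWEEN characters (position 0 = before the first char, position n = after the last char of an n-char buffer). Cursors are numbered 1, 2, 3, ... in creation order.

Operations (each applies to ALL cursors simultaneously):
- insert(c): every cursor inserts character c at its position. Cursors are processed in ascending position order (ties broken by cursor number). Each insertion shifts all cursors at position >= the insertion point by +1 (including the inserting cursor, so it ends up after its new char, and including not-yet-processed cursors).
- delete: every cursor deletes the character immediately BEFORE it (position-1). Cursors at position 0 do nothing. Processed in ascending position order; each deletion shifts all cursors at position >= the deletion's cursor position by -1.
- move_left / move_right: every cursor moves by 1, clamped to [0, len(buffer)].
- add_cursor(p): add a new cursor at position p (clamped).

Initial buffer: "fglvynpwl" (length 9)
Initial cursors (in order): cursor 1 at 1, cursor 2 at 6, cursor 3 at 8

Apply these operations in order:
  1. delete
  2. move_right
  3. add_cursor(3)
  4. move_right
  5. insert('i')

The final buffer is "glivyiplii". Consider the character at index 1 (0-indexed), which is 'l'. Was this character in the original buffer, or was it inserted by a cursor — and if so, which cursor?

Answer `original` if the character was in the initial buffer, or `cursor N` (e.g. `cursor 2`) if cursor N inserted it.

After op 1 (delete): buffer="glvypl" (len 6), cursors c1@0 c2@4 c3@5, authorship ......
After op 2 (move_right): buffer="glvypl" (len 6), cursors c1@1 c2@5 c3@6, authorship ......
After op 3 (add_cursor(3)): buffer="glvypl" (len 6), cursors c1@1 c4@3 c2@5 c3@6, authorship ......
After op 4 (move_right): buffer="glvypl" (len 6), cursors c1@2 c4@4 c2@6 c3@6, authorship ......
After op 5 (insert('i')): buffer="glivyiplii" (len 10), cursors c1@3 c4@6 c2@10 c3@10, authorship ..1..4..23
Authorship (.=original, N=cursor N): . . 1 . . 4 . . 2 3
Index 1: author = original

Answer: original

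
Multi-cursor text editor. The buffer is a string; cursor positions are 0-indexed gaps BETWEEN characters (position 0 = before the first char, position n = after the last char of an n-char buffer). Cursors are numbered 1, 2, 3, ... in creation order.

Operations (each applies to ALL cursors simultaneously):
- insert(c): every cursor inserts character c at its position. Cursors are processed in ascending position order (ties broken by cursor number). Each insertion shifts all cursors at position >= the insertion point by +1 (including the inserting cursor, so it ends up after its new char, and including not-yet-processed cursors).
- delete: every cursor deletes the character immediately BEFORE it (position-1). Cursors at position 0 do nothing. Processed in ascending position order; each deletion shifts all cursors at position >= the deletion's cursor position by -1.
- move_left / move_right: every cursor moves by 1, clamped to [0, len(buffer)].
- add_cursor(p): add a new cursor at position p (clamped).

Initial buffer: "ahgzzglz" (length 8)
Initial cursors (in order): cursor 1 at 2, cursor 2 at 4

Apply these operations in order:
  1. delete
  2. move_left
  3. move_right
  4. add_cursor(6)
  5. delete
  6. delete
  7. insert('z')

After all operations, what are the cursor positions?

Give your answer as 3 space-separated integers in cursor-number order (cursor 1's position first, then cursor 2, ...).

After op 1 (delete): buffer="agzglz" (len 6), cursors c1@1 c2@2, authorship ......
After op 2 (move_left): buffer="agzglz" (len 6), cursors c1@0 c2@1, authorship ......
After op 3 (move_right): buffer="agzglz" (len 6), cursors c1@1 c2@2, authorship ......
After op 4 (add_cursor(6)): buffer="agzglz" (len 6), cursors c1@1 c2@2 c3@6, authorship ......
After op 5 (delete): buffer="zgl" (len 3), cursors c1@0 c2@0 c3@3, authorship ...
After op 6 (delete): buffer="zg" (len 2), cursors c1@0 c2@0 c3@2, authorship ..
After op 7 (insert('z')): buffer="zzzgz" (len 5), cursors c1@2 c2@2 c3@5, authorship 12..3

Answer: 2 2 5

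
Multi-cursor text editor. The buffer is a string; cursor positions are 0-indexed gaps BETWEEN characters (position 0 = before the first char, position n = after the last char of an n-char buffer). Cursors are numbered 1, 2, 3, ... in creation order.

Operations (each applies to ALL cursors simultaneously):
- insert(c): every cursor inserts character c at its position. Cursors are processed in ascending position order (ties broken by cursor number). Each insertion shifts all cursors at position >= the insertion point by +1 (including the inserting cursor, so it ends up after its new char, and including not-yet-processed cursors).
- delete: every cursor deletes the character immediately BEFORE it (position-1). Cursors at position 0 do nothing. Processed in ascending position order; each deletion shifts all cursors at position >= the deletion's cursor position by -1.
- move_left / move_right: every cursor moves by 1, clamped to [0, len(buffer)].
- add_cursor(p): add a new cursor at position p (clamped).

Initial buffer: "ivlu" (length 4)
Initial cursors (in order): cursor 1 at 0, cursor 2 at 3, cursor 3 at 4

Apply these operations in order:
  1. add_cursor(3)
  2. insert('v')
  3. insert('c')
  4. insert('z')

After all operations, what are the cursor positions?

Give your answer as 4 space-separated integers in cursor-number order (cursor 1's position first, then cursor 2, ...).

After op 1 (add_cursor(3)): buffer="ivlu" (len 4), cursors c1@0 c2@3 c4@3 c3@4, authorship ....
After op 2 (insert('v')): buffer="vivlvvuv" (len 8), cursors c1@1 c2@6 c4@6 c3@8, authorship 1...24.3
After op 3 (insert('c')): buffer="vcivlvvccuvc" (len 12), cursors c1@2 c2@9 c4@9 c3@12, authorship 11...2424.33
After op 4 (insert('z')): buffer="vczivlvvcczzuvcz" (len 16), cursors c1@3 c2@12 c4@12 c3@16, authorship 111...242424.333

Answer: 3 12 16 12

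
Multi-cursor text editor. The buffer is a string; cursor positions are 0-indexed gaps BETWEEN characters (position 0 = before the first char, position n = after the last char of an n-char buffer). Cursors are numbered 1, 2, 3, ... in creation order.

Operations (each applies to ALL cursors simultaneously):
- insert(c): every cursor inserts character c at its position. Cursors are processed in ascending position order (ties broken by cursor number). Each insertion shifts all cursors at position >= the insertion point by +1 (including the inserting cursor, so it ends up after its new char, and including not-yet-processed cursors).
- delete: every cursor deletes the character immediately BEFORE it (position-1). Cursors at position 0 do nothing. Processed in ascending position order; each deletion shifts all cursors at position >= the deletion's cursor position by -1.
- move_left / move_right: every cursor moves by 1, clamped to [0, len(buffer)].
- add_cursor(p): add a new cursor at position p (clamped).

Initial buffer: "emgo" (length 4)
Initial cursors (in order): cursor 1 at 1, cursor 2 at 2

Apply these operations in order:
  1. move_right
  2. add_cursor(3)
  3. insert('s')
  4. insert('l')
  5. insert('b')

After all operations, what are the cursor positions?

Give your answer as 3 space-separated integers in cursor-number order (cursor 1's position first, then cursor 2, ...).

After op 1 (move_right): buffer="emgo" (len 4), cursors c1@2 c2@3, authorship ....
After op 2 (add_cursor(3)): buffer="emgo" (len 4), cursors c1@2 c2@3 c3@3, authorship ....
After op 3 (insert('s')): buffer="emsgsso" (len 7), cursors c1@3 c2@6 c3@6, authorship ..1.23.
After op 4 (insert('l')): buffer="emslgssllo" (len 10), cursors c1@4 c2@9 c3@9, authorship ..11.2323.
After op 5 (insert('b')): buffer="emslbgssllbbo" (len 13), cursors c1@5 c2@12 c3@12, authorship ..111.232323.

Answer: 5 12 12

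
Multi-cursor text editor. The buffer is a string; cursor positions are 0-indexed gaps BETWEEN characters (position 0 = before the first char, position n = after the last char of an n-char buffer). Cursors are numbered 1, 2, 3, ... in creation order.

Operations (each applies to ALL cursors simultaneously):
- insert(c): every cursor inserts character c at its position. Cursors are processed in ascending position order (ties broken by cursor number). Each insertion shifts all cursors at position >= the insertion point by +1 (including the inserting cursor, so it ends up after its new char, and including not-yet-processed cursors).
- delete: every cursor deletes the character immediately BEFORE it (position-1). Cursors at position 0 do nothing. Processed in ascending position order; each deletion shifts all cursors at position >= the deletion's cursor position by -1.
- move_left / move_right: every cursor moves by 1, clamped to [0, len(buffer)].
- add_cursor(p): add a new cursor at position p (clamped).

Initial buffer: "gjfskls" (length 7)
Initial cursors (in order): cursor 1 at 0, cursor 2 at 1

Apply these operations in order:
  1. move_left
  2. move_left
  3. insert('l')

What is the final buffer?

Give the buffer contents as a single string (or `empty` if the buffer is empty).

After op 1 (move_left): buffer="gjfskls" (len 7), cursors c1@0 c2@0, authorship .......
After op 2 (move_left): buffer="gjfskls" (len 7), cursors c1@0 c2@0, authorship .......
After op 3 (insert('l')): buffer="llgjfskls" (len 9), cursors c1@2 c2@2, authorship 12.......

Answer: llgjfskls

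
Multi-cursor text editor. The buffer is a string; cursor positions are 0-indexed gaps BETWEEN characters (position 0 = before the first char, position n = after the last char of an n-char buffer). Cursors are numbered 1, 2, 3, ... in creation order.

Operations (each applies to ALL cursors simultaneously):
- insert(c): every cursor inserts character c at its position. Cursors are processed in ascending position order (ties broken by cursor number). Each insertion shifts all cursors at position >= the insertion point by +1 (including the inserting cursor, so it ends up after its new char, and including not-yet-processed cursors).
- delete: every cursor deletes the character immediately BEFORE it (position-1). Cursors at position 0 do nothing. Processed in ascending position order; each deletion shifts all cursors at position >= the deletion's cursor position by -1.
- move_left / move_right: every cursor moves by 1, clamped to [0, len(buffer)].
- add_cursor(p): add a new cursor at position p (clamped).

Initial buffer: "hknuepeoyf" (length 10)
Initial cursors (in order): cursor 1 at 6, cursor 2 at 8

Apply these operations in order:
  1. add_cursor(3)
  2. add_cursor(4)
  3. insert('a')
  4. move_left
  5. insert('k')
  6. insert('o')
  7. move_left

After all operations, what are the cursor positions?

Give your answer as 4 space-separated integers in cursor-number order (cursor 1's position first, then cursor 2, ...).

Answer: 13 18 4 8

Derivation:
After op 1 (add_cursor(3)): buffer="hknuepeoyf" (len 10), cursors c3@3 c1@6 c2@8, authorship ..........
After op 2 (add_cursor(4)): buffer="hknuepeoyf" (len 10), cursors c3@3 c4@4 c1@6 c2@8, authorship ..........
After op 3 (insert('a')): buffer="hknauaepaeoayf" (len 14), cursors c3@4 c4@6 c1@9 c2@12, authorship ...3.4..1..2..
After op 4 (move_left): buffer="hknauaepaeoayf" (len 14), cursors c3@3 c4@5 c1@8 c2@11, authorship ...3.4..1..2..
After op 5 (insert('k')): buffer="hknkaukaepkaeokayf" (len 18), cursors c3@4 c4@7 c1@11 c2@15, authorship ...33.44..11..22..
After op 6 (insert('o')): buffer="hknkoaukoaepkoaeokoayf" (len 22), cursors c3@5 c4@9 c1@14 c2@19, authorship ...333.444..111..222..
After op 7 (move_left): buffer="hknkoaukoaepkoaeokoayf" (len 22), cursors c3@4 c4@8 c1@13 c2@18, authorship ...333.444..111..222..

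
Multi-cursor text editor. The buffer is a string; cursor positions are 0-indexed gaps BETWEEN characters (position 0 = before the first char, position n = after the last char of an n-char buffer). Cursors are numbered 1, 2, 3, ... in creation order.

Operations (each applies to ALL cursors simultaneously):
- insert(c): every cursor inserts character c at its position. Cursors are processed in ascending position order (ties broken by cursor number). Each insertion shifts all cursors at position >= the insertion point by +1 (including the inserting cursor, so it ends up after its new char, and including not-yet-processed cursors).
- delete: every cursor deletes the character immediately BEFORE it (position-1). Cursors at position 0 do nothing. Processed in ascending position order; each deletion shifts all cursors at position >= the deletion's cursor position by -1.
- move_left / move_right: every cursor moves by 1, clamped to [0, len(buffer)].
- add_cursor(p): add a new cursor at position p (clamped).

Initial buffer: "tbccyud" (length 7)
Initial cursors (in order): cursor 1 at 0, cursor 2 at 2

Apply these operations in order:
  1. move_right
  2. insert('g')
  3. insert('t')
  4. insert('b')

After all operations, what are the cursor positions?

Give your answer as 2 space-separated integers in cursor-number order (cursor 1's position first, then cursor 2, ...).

Answer: 4 9

Derivation:
After op 1 (move_right): buffer="tbccyud" (len 7), cursors c1@1 c2@3, authorship .......
After op 2 (insert('g')): buffer="tgbcgcyud" (len 9), cursors c1@2 c2@5, authorship .1..2....
After op 3 (insert('t')): buffer="tgtbcgtcyud" (len 11), cursors c1@3 c2@7, authorship .11..22....
After op 4 (insert('b')): buffer="tgtbbcgtbcyud" (len 13), cursors c1@4 c2@9, authorship .111..222....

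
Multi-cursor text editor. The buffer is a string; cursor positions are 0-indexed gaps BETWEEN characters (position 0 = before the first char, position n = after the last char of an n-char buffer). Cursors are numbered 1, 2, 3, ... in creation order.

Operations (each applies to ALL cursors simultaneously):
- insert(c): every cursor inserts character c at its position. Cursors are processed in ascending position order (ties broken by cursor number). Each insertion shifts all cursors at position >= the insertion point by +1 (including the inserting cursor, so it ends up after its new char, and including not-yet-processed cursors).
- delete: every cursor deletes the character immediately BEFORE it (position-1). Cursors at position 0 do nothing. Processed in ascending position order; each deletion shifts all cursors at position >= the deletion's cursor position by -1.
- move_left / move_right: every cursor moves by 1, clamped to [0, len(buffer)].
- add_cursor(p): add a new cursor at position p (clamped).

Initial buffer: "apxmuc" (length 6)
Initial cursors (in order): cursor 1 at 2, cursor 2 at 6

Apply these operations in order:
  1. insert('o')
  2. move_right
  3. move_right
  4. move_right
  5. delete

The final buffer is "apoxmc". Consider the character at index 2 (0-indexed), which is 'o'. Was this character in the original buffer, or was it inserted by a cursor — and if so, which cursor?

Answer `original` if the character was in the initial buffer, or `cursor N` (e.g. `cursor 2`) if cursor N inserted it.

After op 1 (insert('o')): buffer="apoxmuco" (len 8), cursors c1@3 c2@8, authorship ..1....2
After op 2 (move_right): buffer="apoxmuco" (len 8), cursors c1@4 c2@8, authorship ..1....2
After op 3 (move_right): buffer="apoxmuco" (len 8), cursors c1@5 c2@8, authorship ..1....2
After op 4 (move_right): buffer="apoxmuco" (len 8), cursors c1@6 c2@8, authorship ..1....2
After op 5 (delete): buffer="apoxmc" (len 6), cursors c1@5 c2@6, authorship ..1...
Authorship (.=original, N=cursor N): . . 1 . . .
Index 2: author = 1

Answer: cursor 1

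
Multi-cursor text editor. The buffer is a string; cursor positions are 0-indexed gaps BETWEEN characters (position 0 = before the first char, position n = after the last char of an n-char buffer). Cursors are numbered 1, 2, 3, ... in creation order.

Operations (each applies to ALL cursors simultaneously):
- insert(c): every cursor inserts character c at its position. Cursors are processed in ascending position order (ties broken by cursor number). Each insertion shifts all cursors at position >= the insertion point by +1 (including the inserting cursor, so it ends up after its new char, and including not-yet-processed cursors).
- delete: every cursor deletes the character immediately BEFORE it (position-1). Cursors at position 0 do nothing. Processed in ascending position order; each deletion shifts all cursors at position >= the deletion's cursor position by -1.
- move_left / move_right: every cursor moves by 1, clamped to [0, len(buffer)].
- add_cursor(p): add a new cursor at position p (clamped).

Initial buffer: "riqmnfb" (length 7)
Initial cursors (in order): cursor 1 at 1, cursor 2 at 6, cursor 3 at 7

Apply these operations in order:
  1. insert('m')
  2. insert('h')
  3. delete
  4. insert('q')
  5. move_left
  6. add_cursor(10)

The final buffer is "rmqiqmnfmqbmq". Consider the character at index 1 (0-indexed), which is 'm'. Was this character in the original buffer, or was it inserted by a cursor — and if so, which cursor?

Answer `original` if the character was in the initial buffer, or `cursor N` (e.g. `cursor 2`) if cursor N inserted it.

After op 1 (insert('m')): buffer="rmiqmnfmbm" (len 10), cursors c1@2 c2@8 c3@10, authorship .1.....2.3
After op 2 (insert('h')): buffer="rmhiqmnfmhbmh" (len 13), cursors c1@3 c2@10 c3@13, authorship .11.....22.33
After op 3 (delete): buffer="rmiqmnfmbm" (len 10), cursors c1@2 c2@8 c3@10, authorship .1.....2.3
After op 4 (insert('q')): buffer="rmqiqmnfmqbmq" (len 13), cursors c1@3 c2@10 c3@13, authorship .11.....22.33
After op 5 (move_left): buffer="rmqiqmnfmqbmq" (len 13), cursors c1@2 c2@9 c3@12, authorship .11.....22.33
After op 6 (add_cursor(10)): buffer="rmqiqmnfmqbmq" (len 13), cursors c1@2 c2@9 c4@10 c3@12, authorship .11.....22.33
Authorship (.=original, N=cursor N): . 1 1 . . . . . 2 2 . 3 3
Index 1: author = 1

Answer: cursor 1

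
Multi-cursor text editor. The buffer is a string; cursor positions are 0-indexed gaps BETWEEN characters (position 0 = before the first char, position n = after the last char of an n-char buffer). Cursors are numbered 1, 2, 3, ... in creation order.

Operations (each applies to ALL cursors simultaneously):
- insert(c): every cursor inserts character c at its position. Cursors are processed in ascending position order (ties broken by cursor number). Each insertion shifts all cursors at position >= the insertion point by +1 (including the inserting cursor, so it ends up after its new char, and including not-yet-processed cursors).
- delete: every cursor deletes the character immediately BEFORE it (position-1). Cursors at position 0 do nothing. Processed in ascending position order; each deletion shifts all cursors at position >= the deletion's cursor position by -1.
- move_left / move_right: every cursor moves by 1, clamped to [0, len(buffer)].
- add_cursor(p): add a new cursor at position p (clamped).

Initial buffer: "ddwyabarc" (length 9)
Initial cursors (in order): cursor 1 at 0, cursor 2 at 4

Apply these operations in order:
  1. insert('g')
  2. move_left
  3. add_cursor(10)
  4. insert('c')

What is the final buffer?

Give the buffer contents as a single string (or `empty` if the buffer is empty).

Answer: cgddwycgabarcc

Derivation:
After op 1 (insert('g')): buffer="gddwygabarc" (len 11), cursors c1@1 c2@6, authorship 1....2.....
After op 2 (move_left): buffer="gddwygabarc" (len 11), cursors c1@0 c2@5, authorship 1....2.....
After op 3 (add_cursor(10)): buffer="gddwygabarc" (len 11), cursors c1@0 c2@5 c3@10, authorship 1....2.....
After op 4 (insert('c')): buffer="cgddwycgabarcc" (len 14), cursors c1@1 c2@7 c3@13, authorship 11....22....3.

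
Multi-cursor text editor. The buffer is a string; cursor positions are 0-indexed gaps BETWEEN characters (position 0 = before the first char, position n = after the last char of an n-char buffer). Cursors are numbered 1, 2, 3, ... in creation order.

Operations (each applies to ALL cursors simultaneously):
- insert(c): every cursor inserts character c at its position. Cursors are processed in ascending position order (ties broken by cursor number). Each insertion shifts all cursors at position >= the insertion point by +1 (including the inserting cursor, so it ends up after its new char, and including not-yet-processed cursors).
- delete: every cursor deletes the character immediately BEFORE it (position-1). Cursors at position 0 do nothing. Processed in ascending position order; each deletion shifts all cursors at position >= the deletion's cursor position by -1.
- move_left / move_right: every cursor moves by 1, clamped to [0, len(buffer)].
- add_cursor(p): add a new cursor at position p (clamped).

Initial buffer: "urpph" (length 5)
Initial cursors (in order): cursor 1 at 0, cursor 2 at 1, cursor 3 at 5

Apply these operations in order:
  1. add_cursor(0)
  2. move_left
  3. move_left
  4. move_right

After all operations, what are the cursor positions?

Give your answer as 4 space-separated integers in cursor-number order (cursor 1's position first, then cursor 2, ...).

After op 1 (add_cursor(0)): buffer="urpph" (len 5), cursors c1@0 c4@0 c2@1 c3@5, authorship .....
After op 2 (move_left): buffer="urpph" (len 5), cursors c1@0 c2@0 c4@0 c3@4, authorship .....
After op 3 (move_left): buffer="urpph" (len 5), cursors c1@0 c2@0 c4@0 c3@3, authorship .....
After op 4 (move_right): buffer="urpph" (len 5), cursors c1@1 c2@1 c4@1 c3@4, authorship .....

Answer: 1 1 4 1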